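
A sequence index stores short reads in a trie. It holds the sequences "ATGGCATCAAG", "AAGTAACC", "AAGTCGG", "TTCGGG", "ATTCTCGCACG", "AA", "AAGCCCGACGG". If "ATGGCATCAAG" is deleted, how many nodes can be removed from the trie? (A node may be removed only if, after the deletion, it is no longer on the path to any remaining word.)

9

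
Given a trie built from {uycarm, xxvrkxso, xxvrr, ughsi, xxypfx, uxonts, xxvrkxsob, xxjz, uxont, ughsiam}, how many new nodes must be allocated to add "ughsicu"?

2

The longest prefix of "ughsicu" already in the trie is "ughsi" (length 5).
So 7 − 5 = 2 new nodes.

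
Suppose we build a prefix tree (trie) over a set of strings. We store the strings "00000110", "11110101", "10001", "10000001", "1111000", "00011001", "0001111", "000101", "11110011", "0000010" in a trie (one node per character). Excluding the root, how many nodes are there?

Count nodes per top-level branch (shared prefixes stored once):
  '0'-branch (0000010, 00000110, 000101, 00011001, 0001111): 18 nodes
  '1'-branch (10000001, 10001, 1111000, 11110011, 11110101): 20 nodes
Sum: 38

38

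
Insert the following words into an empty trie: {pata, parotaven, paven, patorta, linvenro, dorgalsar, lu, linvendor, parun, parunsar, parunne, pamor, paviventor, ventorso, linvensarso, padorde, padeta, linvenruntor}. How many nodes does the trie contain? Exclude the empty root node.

Insert word by word; a character creates a node only if that edge doesn't already exist:
  "pata" → 4 new (p, a, t, a)
  "parotaven" → prefix "pa" already present; 7 new (r, o, t, a, v, e, n)
  "paven" → prefix "pa" already present; 3 new (v, e, n)
  "patorta" → prefix "pat" already present; 4 new (o, r, t, a)
  "linvenro" → 8 new (l, i, n, v, e, n, r, o)
  "dorgalsar" → 9 new (d, o, r, g, a, l, s, a, r)
  "lu" → prefix "l" already present; 1 new (u)
  "linvendor" → prefix "linven" already present; 3 new (d, o, r)
  "parun" → prefix "par" already present; 2 new (u, n)
  "parunsar" → prefix "parun" already present; 3 new (s, a, r)
  "parunne" → prefix "parun" already present; 2 new (n, e)
  "pamor" → prefix "pa" already present; 3 new (m, o, r)
  "paviventor" → prefix "pav" already present; 7 new (i, v, e, n, t, o, r)
  "ventorso" → 8 new (v, e, n, t, o, r, s, o)
  "linvensarso" → prefix "linven" already present; 5 new (s, a, r, s, o)
  "padorde" → prefix "pa" already present; 5 new (d, o, r, d, e)
  "padeta" → prefix "pad" already present; 3 new (e, t, a)
  "linvenruntor" → prefix "linvenr" already present; 5 new (u, n, t, o, r)
Total nodes = 4 + 7 + 3 + 4 + 8 + 9 + 1 + 3 + 2 + 3 + 2 + 3 + 7 + 8 + 5 + 5 + 3 + 5 = 82

82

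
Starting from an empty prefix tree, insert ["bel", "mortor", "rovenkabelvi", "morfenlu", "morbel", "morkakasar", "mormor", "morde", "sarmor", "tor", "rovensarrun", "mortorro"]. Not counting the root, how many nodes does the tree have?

58

Count nodes per top-level branch (shared prefixes stored once):
  'b'-branch (bel): 3 nodes
  'm'-branch (morbel, morde, morfenlu, morkakasar, mormor, mortor, mortorro): 28 nodes
  'r'-branch (rovenkabelvi, rovensarrun): 18 nodes
  's'-branch (sarmor): 6 nodes
  't'-branch (tor): 3 nodes
Sum: 58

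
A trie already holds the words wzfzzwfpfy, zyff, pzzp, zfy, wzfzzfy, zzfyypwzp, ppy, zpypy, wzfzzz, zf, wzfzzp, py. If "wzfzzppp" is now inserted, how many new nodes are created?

2

Walking "wzfzzppp" from the root, the first 6 characters ("wzfzzp") follow existing edges; "p" is the first miss.
New nodes needed: |"wzfzzppp"| − 6 = 8 − 6 = 2.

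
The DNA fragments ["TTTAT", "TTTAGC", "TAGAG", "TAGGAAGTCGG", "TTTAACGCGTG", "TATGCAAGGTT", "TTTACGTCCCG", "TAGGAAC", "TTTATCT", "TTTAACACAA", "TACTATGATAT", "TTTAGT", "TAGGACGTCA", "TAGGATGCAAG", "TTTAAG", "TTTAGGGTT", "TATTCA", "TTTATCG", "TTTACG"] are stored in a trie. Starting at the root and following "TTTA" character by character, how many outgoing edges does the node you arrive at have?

Follow the path "TTTA" to its node, then look at its outgoing edges.
Characters that immediately follow "TTTA" among the stored strings: {A, C, G, T}.
That node has 4 child edges.

4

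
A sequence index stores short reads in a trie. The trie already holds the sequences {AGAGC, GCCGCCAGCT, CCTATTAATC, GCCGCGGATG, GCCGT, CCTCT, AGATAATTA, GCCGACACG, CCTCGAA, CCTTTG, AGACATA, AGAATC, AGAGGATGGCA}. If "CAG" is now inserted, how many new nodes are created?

Walking "CAG" from the root, the first 1 characters ("C") follow existing edges; "A" is the first miss.
New nodes needed: |"CAG"| − 1 = 3 − 1 = 2.

2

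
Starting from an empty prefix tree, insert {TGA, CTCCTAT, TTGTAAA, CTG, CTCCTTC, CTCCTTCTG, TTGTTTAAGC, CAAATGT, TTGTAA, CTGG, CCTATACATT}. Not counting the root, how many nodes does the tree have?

Count nodes per top-level branch (shared prefixes stored once):
  'C'-branch (CAAATGT, CCTATACATT, CTCCTAT, CTCCTTC, CTCCTTCTG, CTG, CTGG): 28 nodes
  'T'-branch (TGA, TTGTAA, TTGTAAA, TTGTTTAAGC): 15 nodes
Sum: 43

43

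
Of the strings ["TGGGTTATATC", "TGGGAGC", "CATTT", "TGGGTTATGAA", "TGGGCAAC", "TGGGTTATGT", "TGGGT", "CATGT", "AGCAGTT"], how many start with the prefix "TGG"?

Walk to "TGG"; the words in its subtree are exactly those with that prefix.
Matches: "TGGGAGC", "TGGGCAAC", "TGGGT", "TGGGTTATATC", "TGGGTTATGAA", "TGGGTTATGT"
Count: 6

6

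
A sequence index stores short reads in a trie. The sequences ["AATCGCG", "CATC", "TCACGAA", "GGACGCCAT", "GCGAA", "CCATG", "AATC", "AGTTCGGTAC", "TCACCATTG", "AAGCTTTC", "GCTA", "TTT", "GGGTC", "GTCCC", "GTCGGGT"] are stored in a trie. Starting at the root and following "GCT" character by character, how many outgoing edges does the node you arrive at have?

1

Walk "GCT" from the root, arriving at one node.
Distinct next characters after "GCT": A.
That node has 1 child edge.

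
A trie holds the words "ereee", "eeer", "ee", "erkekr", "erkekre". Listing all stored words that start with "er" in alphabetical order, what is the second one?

erkekr

Filter for "er…" and sort: "ereee", "erkekr", "erkekre"
Position 2: erkekr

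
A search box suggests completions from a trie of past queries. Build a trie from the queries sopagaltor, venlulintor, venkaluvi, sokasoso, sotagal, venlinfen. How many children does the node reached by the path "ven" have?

Follow the path "ven" to its node, then look at its outgoing edges.
Characters that immediately follow "ven" among the stored strings: {k, l}.
That node has 2 child edges.

2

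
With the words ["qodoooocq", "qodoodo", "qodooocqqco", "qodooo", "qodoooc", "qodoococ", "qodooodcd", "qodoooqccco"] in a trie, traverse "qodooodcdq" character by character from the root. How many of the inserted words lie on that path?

2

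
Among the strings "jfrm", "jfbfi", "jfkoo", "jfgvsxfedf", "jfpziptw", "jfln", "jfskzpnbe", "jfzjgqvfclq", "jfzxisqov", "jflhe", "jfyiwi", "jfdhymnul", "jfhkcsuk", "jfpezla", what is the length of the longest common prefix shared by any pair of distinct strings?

3

Look for the deepest trie node that still has at least two words in its subtree.
"jflhe" and "jfln" agree on "jfl" (3 characters) before diverging; nothing deeper is shared.
Longest shared-prefix length: 3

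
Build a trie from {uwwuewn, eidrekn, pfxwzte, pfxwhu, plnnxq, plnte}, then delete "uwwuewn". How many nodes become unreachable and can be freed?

7

A node on "uwwuewn"'s path can go only if nothing else ends at it or branches off below it.
No other word shares any prefix with "uwwuewn", so all 7 of its nodes go.
Nodes removed: 7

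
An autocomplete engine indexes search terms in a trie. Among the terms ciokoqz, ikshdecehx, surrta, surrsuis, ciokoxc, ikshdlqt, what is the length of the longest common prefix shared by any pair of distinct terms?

5

Look for the deepest trie node that still has at least two words in its subtree.
"ciokoqz" and "ciokoxc" agree on "cioko" (5 characters) before diverging; nothing deeper is shared.
Longest shared-prefix length: 5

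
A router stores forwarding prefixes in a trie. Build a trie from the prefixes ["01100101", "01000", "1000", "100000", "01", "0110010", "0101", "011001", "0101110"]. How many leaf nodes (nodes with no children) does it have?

4

A leaf is a node with no children — equivalently, the end of a word that is not a proper prefix of any other stored word.
Those words: "01000", "0101110", "01100101", "100000"
Leaf count: 4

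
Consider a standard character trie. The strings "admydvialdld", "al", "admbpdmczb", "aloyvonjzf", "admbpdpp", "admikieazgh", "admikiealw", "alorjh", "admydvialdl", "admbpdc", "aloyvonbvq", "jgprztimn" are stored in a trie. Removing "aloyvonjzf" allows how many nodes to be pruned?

3

After clearing the end-marker at "aloyvonjzf", prune upward until reaching a node still needed by another word.
The suffix "jzf" (3 nodes) is used only by "aloyvonjzf"; the node for "aloyvon" still has the child "b", so pruning stops there.
Nodes removed: 3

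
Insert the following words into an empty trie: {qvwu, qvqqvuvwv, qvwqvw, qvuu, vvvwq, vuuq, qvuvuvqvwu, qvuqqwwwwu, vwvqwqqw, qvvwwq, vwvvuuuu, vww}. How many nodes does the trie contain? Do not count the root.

55

Count nodes per top-level branch (shared prefixes stored once):
  'q'-branch (qvqqvuvwv, qvuqqwwwwu, qvuu, qvuvuvqvwu, qvvwwq, qvwqvw, qvwu): 34 nodes
  'v'-branch (vuuq, vvvwq, vwvqwqqw, vwvvuuuu, vww): 21 nodes
Sum: 55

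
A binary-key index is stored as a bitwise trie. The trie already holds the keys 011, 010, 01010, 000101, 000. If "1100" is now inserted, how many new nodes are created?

4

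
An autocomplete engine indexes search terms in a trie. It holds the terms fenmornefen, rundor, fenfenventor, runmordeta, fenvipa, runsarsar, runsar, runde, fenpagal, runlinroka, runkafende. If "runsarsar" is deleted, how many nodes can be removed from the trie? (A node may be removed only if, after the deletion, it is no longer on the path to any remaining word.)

3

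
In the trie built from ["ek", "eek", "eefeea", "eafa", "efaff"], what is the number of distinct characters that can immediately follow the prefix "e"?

The children of the "e" node are the distinct next characters among strings starting with "e".
Characters that immediately follow "e" among the stored strings: {a, e, f, k}.
That node has 4 child edges.

4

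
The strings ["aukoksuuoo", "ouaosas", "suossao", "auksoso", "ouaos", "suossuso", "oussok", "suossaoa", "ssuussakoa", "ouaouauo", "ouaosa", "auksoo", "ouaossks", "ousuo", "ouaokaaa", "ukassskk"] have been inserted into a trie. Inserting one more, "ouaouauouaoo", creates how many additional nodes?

4

The longest prefix of "ouaouauouaoo" already in the trie is "ouaouauo" (length 8).
Each of the 4 remaining characters creates one node.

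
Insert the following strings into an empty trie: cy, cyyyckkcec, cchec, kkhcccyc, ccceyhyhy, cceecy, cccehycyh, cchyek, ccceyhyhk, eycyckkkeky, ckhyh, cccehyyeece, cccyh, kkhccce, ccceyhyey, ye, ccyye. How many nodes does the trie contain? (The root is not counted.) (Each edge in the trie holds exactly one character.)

72

For each word, the new-node count is its length minus the longest prefix already in the trie:
  "cy" → 2 new (c, y)
  "cyyyckkcec" → prefix "cy" already present; 8 new (y, y, c, k, k, c, e, c)
  "cchec" → prefix "c" already present; 4 new (c, h, e, c)
  "kkhcccyc" → 8 new (k, k, h, c, c, c, y, c)
  "ccceyhyhy" → prefix "cc" already present; 7 new (c, e, y, h, y, h, y)
  "cceecy" → prefix "cc" already present; 4 new (e, e, c, y)
  "cccehycyh" → prefix "ccce" already present; 5 new (h, y, c, y, h)
  "cchyek" → prefix "cch" already present; 3 new (y, e, k)
  "ccceyhyhk" → prefix "ccceyhyh" already present; 1 new (k)
  "eycyckkkeky" → 11 new (e, y, c, y, c, k, k, k, e, k, y)
  "ckhyh" → prefix "c" already present; 4 new (k, h, y, h)
  "cccehyyeece" → prefix "cccehy" already present; 5 new (y, e, e, c, e)
  "cccyh" → prefix "ccc" already present; 2 new (y, h)
  "kkhccce" → prefix "kkhccc" already present; 1 new (e)
  "ccceyhyey" → prefix "ccceyhy" already present; 2 new (e, y)
  "ye" → 2 new (y, e)
  "ccyye" → prefix "cc" already present; 3 new (y, y, e)
Total nodes = 2 + 8 + 4 + 8 + 7 + 4 + 5 + 3 + 1 + 11 + 4 + 5 + 2 + 1 + 2 + 2 + 3 = 72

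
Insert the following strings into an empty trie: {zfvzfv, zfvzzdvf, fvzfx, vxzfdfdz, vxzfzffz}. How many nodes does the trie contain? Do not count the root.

27

Trace insertions, counting only characters that open a new branch:
  "zfvzfv" → 6 new (z, f, v, z, f, v)
  "zfvzzdvf" → prefix "zfvz" already present; 4 new (z, d, v, f)
  "fvzfx" → 5 new (f, v, z, f, x)
  "vxzfdfdz" → 8 new (v, x, z, f, d, f, d, z)
  "vxzfzffz" → prefix "vxzf" already present; 4 new (z, f, f, z)
Total nodes = 6 + 4 + 5 + 8 + 4 = 27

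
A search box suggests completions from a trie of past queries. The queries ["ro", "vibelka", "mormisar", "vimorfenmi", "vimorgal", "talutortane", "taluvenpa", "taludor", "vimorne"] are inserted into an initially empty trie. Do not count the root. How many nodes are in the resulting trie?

Insert word by word; a character creates a node only if that edge doesn't already exist:
  "ro" → 2 new (r, o)
  "vibelka" → 7 new (v, i, b, e, l, k, a)
  "mormisar" → 8 new (m, o, r, m, i, s, a, r)
  "vimorfenmi" → prefix "vi" already present; 8 new (m, o, r, f, e, n, m, i)
  "vimorgal" → prefix "vimor" already present; 3 new (g, a, l)
  "talutortane" → 11 new (t, a, l, u, t, o, r, t, a, n, e)
  "taluvenpa" → prefix "talu" already present; 5 new (v, e, n, p, a)
  "taludor" → prefix "talu" already present; 3 new (d, o, r)
  "vimorne" → prefix "vimor" already present; 2 new (n, e)
Total nodes = 2 + 7 + 8 + 8 + 3 + 11 + 5 + 3 + 2 = 49

49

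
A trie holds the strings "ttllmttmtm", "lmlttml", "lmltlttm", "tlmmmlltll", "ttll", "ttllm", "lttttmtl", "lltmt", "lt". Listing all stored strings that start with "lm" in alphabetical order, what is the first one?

lmltlttm

Words with prefix "lm", in lexicographic order: "lmltlttm", "lmlttml"
Position 1: lmltlttm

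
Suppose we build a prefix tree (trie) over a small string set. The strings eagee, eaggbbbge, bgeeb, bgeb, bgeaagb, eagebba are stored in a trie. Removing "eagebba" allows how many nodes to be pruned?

3

Walk "eagebba" from the leaf back toward the root, removing each node that no remaining word uses.
The suffix "bba" (3 nodes) is used only by "eagebba"; the node for "eage" still has the child "e", so pruning stops there.
Nodes removed: 3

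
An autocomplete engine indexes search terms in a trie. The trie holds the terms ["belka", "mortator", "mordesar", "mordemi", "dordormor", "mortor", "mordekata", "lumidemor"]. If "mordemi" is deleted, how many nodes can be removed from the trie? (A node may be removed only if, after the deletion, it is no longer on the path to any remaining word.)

2

After clearing the end-marker at "mordemi", prune upward until reaching a node still needed by another word.
The suffix "mi" (2 nodes) is used only by "mordemi"; the node for "morde" still has the child "s", so pruning stops there.
Nodes removed: 2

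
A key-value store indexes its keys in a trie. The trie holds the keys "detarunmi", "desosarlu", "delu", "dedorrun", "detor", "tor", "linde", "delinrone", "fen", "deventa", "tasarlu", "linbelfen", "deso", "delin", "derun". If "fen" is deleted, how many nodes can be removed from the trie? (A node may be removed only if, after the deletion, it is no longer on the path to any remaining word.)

Walk "fen" from the leaf back toward the root, removing each node that no remaining word uses.
No other word shares any prefix with "fen", so all 3 of its nodes go.
Nodes removed: 3

3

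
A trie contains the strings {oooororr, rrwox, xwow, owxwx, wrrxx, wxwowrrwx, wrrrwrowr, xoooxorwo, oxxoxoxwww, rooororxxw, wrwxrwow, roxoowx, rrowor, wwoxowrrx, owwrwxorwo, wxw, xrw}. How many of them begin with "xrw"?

Filter for entries beginning with "xrw":
Matches: "xrw"
Count: 1

1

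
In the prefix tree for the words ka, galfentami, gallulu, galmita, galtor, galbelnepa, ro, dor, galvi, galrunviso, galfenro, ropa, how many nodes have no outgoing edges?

11

A leaf is a node with no children — equivalently, the end of a word that is not a proper prefix of any other stored word.
Those words: "dor", "galbelnepa", "galfenro", "galfentami", "gallulu", "galmita", "galrunviso", "galtor", "galvi", "ka", "ropa"
Leaf count: 11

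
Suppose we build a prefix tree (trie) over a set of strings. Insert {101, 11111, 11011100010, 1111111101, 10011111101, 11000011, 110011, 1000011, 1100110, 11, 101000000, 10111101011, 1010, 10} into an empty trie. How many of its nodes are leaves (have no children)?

Leaves are exactly the stored words that no other stored word extends.
Those words: "1000011", "10011111101", "101000000", "10111101011", "11000011", "1100110", "11011100010", "1111111101"
Leaf count: 8

8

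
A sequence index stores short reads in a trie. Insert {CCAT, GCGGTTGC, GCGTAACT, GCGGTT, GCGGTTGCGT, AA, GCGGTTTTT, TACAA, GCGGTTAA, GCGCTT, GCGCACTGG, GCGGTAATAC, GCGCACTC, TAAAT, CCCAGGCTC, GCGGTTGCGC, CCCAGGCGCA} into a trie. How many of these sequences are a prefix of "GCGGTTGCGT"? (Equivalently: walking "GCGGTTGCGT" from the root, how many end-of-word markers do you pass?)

Walk "GCGGTTGCGT" from the root; an end-of-word marker is hit whenever a stored word is a prefix of "GCGGTTGCGT".
Prefixes of the query that are stored words: "GCGGTT", "GCGGTTGC", "GCGGTTGCGT"
Count: 3

3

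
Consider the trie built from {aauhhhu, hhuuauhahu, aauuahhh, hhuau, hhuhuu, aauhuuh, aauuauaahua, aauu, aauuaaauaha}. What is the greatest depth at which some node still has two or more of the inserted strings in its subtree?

Equivalently: take the maximum, over all pairs, of their longest common prefix length.
"aauuaaauaha" and "aauuahhh" agree on "aauua" (5 characters) before diverging; nothing deeper is shared.
Longest shared-prefix length: 5

5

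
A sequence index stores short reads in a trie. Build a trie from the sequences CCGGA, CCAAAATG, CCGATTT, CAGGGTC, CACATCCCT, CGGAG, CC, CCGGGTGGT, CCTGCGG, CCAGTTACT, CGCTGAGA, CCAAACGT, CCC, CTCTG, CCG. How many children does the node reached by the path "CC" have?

4

Follow the path "CC" to its node, then look at its outgoing edges.
Distinct next characters after "CC": A, C, G, T.
That node has 4 child edges.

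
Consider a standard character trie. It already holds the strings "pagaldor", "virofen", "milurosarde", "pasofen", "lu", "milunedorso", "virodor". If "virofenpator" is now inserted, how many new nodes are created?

5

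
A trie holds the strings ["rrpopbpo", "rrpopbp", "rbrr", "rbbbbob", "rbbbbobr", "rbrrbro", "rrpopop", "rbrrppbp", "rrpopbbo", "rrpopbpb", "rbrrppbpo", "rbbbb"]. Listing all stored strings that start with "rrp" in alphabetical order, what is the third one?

Words with prefix "rrp", in lexicographic order: "rrpopbbo", "rrpopbp", "rrpopbpb", "rrpopbpo", "rrpopop"
Position 3: rrpopbpb

rrpopbpb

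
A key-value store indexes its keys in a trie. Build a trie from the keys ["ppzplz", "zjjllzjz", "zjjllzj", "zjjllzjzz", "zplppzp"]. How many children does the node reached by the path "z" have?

2

Walk "z" from the root, arriving at one node.
Distinct next characters after "z": j, p.
That node has 2 child edges.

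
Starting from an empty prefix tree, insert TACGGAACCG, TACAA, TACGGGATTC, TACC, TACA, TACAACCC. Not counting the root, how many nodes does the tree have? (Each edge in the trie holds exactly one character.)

21

Trie structure (* marks end of a word):
(root)
└─ T
   └─ A
      └─ C
         ├─ A *
         │  └─ A *
         │     └─ C
         │        └─ C
         │           └─ C *
         ├─ C *
         └─ G
            └─ G
               ├─ A
               │  └─ A
               │     └─ C
               │        └─ C
               │           └─ G *
               └─ G
                  └─ A
                     └─ T
                        └─ T
                           └─ C *
Counting every labelled node above: 21.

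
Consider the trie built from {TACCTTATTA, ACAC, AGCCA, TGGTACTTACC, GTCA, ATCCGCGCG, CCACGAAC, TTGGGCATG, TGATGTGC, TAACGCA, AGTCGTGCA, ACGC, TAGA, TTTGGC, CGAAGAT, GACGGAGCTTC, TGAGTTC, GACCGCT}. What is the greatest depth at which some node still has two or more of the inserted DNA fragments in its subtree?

3

Look for the deepest trie node that still has at least two words in its subtree.
"GACCGCT" and "GACGGAGCTTC" agree on "GAC" (3 characters) before diverging; nothing deeper is shared.
Longest shared-prefix length: 3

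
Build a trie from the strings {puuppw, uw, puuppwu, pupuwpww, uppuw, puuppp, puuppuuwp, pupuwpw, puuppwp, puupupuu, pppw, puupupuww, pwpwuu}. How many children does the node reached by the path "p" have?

3

The children of the "p" node are the distinct next characters among strings starting with "p".
Distinct next characters after "p": p, u, w.
That node has 3 child edges.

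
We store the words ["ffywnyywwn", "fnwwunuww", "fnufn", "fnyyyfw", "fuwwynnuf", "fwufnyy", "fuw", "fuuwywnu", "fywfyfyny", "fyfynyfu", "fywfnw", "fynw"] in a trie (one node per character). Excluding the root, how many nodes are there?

64

Insert word by word; a character creates a node only if that edge doesn't already exist:
  "ffywnyywwn" → 10 new (f, f, y, w, n, y, y, w, w, n)
  "fnwwunuww" → prefix "f" already present; 8 new (n, w, w, u, n, u, w, w)
  "fnufn" → prefix "fn" already present; 3 new (u, f, n)
  "fnyyyfw" → prefix "fn" already present; 5 new (y, y, y, f, w)
  "fuwwynnuf" → prefix "f" already present; 8 new (u, w, w, y, n, n, u, f)
  "fwufnyy" → prefix "f" already present; 6 new (w, u, f, n, y, y)
  "fuw" → prefix "fuw" already present; 0 new (none)
  "fuuwywnu" → prefix "fu" already present; 6 new (u, w, y, w, n, u)
  "fywfyfyny" → prefix "f" already present; 8 new (y, w, f, y, f, y, n, y)
  "fyfynyfu" → prefix "fy" already present; 6 new (f, y, n, y, f, u)
  "fywfnw" → prefix "fywf" already present; 2 new (n, w)
  "fynw" → prefix "fy" already present; 2 new (n, w)
Total nodes = 10 + 8 + 3 + 5 + 8 + 6 + 0 + 6 + 8 + 6 + 2 + 2 = 64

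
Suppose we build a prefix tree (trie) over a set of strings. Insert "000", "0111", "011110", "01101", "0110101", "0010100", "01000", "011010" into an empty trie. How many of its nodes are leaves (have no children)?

Leaves are exactly the stored words that no other stored word extends.
Those words: "000", "0010100", "01000", "0110101", "011110"
Leaf count: 5

5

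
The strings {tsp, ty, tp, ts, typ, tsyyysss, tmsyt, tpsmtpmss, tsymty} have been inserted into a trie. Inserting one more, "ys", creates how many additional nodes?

2

No existing word starts with "y", so every character of "ys" needs a new node.
2 − 0 = 2 new nodes.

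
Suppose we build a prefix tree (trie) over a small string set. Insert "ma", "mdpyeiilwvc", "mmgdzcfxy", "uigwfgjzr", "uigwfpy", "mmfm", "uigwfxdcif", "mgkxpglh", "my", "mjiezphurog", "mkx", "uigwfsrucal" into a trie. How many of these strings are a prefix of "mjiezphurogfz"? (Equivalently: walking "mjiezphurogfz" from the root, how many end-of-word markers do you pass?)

Traverse "mjiezphurogfz" character by character; count nodes along the way that are marked as word ends.
Prefixes of the query that are stored words: "mjiezphurog"
Count: 1

1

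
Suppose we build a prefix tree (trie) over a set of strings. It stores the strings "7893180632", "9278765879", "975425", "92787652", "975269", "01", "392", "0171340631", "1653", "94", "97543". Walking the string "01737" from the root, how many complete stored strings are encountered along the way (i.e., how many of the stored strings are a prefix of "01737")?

1

Walk "01737" from the root; an end-of-word marker is hit whenever a stored word is a prefix of "01737".
Prefixes of the query that are stored words: "01"
Count: 1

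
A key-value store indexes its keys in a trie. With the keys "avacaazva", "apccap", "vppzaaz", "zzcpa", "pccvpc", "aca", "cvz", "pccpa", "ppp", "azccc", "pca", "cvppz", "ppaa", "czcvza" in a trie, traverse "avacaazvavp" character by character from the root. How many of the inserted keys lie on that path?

Traverse "avacaazvavp" character by character; count nodes along the way that are marked as word ends.
Prefixes of the query that are stored words: "avacaazva"
Count: 1

1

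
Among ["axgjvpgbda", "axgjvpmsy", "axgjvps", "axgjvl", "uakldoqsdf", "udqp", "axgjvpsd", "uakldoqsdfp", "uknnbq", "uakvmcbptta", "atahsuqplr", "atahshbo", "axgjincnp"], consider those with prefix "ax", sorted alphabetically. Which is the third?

axgjvpgbda

Words with prefix "ax", in lexicographic order: "axgjincnp", "axgjvl", "axgjvpgbda", "axgjvpmsy", "axgjvps", "axgjvpsd"
The 3rd is axgjvpgbda.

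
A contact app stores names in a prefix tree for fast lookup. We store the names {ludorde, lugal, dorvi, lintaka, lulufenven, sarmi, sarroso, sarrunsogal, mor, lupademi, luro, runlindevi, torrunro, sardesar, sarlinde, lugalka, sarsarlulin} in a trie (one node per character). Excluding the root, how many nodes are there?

94

For each word, the new-node count is its length minus the longest prefix already in the trie:
  "ludorde" → 7 new (l, u, d, o, r, d, e)
  "lugal" → prefix "lu" already present; 3 new (g, a, l)
  "dorvi" → 5 new (d, o, r, v, i)
  "lintaka" → prefix "l" already present; 6 new (i, n, t, a, k, a)
  "lulufenven" → prefix "lu" already present; 8 new (l, u, f, e, n, v, e, n)
  "sarmi" → 5 new (s, a, r, m, i)
  "sarroso" → prefix "sar" already present; 4 new (r, o, s, o)
  "sarrunsogal" → prefix "sarr" already present; 7 new (u, n, s, o, g, a, l)
  "mor" → 3 new (m, o, r)
  "lupademi" → prefix "lu" already present; 6 new (p, a, d, e, m, i)
  "luro" → prefix "lu" already present; 2 new (r, o)
  "runlindevi" → 10 new (r, u, n, l, i, n, d, e, v, i)
  "torrunro" → 8 new (t, o, r, r, u, n, r, o)
  "sardesar" → prefix "sar" already present; 5 new (d, e, s, a, r)
  "sarlinde" → prefix "sar" already present; 5 new (l, i, n, d, e)
  "lugalka" → prefix "lugal" already present; 2 new (k, a)
  "sarsarlulin" → prefix "sar" already present; 8 new (s, a, r, l, u, l, i, n)
Total nodes = 7 + 3 + 5 + 6 + 8 + 5 + 4 + 7 + 3 + 6 + 2 + 10 + 8 + 5 + 5 + 2 + 8 = 94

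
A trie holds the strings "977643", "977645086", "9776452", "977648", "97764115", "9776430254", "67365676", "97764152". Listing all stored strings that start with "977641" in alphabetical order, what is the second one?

97764152

Filter for "977641…" and sort: "97764115", "97764152"
Position 2: 97764152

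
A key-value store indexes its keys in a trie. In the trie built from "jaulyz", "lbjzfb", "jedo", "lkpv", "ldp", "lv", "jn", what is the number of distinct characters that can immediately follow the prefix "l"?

4

The children of the "l" node are the distinct next characters among strings starting with "l".
Characters that immediately follow "l" among the stored strings: {b, d, k, v}.
That node has 4 child edges.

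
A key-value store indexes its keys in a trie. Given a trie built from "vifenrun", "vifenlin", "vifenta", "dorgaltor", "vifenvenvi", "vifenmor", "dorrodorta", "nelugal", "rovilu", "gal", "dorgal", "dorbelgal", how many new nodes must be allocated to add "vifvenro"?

"vif" is already a path in the trie; the remaining "venro" must be added.
New nodes needed: |"vifvenro"| − 3 = 8 − 3 = 5.

5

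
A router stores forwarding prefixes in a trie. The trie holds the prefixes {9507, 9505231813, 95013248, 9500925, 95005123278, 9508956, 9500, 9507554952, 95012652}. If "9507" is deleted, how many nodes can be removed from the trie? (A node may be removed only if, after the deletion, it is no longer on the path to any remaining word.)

0

After clearing the end-marker at "9507", prune upward until reaching a node still needed by another word.
Every node on "9507" is still needed (e.g. by "9507554952"), so nothing is freed.
Nodes removed: 0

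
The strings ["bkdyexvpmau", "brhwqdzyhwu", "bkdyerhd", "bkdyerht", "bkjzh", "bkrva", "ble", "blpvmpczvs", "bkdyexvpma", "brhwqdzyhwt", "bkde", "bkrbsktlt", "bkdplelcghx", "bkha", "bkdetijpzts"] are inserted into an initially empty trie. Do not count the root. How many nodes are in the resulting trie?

66

For each word, the new-node count is its length minus the longest prefix already in the trie:
  "bkdyexvpmau" → 11 new (b, k, d, y, e, x, v, p, m, a, u)
  "brhwqdzyhwu" → prefix "b" already present; 10 new (r, h, w, q, d, z, y, h, w, u)
  "bkdyerhd" → prefix "bkdye" already present; 3 new (r, h, d)
  "bkdyerht" → prefix "bkdyerh" already present; 1 new (t)
  "bkjzh" → prefix "bk" already present; 3 new (j, z, h)
  "bkrva" → prefix "bk" already present; 3 new (r, v, a)
  "ble" → prefix "b" already present; 2 new (l, e)
  "blpvmpczvs" → prefix "bl" already present; 8 new (p, v, m, p, c, z, v, s)
  "bkdyexvpma" → prefix "bkdyexvpma" already present; 0 new (none)
  "brhwqdzyhwt" → prefix "brhwqdzyhw" already present; 1 new (t)
  "bkde" → prefix "bkd" already present; 1 new (e)
  "bkrbsktlt" → prefix "bkr" already present; 6 new (b, s, k, t, l, t)
  "bkdplelcghx" → prefix "bkd" already present; 8 new (p, l, e, l, c, g, h, x)
  "bkha" → prefix "bk" already present; 2 new (h, a)
  "bkdetijpzts" → prefix "bkde" already present; 7 new (t, i, j, p, z, t, s)
Total nodes = 11 + 10 + 3 + 1 + 3 + 3 + 2 + 8 + 0 + 1 + 1 + 6 + 8 + 2 + 7 = 66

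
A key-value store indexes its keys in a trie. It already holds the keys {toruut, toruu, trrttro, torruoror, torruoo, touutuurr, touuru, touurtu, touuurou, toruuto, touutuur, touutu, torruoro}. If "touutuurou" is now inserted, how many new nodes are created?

Walking "touutuurou" from the root, the first 8 characters ("touutuur") follow existing edges; "o" is the first miss.
So 10 − 8 = 2 new nodes.

2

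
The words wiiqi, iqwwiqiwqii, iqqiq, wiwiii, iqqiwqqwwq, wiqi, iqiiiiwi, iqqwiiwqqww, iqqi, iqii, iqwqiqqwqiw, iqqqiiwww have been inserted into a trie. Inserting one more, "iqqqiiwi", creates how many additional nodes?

The longest prefix of "iqqqiiwi" already in the trie is "iqqqiiw" (length 7).
New nodes needed: |"iqqqiiwi"| − 7 = 8 − 7 = 1.

1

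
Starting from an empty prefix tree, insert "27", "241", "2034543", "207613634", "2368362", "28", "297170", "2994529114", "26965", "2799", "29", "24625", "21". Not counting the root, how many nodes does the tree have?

Insert word by word; a character creates a node only if that edge doesn't already exist:
  "27" → 2 new (2, 7)
  "241" → prefix "2" already present; 2 new (4, 1)
  "2034543" → prefix "2" already present; 6 new (0, 3, 4, 5, 4, 3)
  "207613634" → prefix "20" already present; 7 new (7, 6, 1, 3, 6, 3, 4)
  "2368362" → prefix "2" already present; 6 new (3, 6, 8, 3, 6, 2)
  "28" → prefix "2" already present; 1 new (8)
  "297170" → prefix "2" already present; 5 new (9, 7, 1, 7, 0)
  "2994529114" → prefix "29" already present; 8 new (9, 4, 5, 2, 9, 1, 1, 4)
  "26965" → prefix "2" already present; 4 new (6, 9, 6, 5)
  "2799" → prefix "27" already present; 2 new (9, 9)
  "29" → prefix "29" already present; 0 new (none)
  "24625" → prefix "24" already present; 3 new (6, 2, 5)
  "21" → prefix "2" already present; 1 new (1)
Total nodes = 2 + 2 + 6 + 7 + 6 + 1 + 5 + 8 + 4 + 2 + 0 + 3 + 1 = 47

47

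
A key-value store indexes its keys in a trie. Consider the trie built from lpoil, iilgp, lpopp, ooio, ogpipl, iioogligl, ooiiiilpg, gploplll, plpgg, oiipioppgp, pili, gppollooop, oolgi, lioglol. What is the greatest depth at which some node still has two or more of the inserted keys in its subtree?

3

Look for the deepest trie node that still has at least two words in its subtree.
e.g. "lpoil" and "lpopp" share the prefix "lpo" of length 3; no pair shares a longer one.
Longest shared-prefix length: 3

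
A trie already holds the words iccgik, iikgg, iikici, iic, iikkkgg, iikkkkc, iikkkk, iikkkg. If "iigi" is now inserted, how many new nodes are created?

2

The longest prefix of "iigi" already in the trie is "ii" (length 2).
New nodes needed: |"iigi"| − 2 = 4 − 2 = 2.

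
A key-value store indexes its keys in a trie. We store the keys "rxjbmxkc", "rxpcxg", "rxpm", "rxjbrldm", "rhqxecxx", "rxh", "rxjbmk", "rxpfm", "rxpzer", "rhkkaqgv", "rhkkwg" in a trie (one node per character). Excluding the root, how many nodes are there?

39

Trie structure (* marks end of a word):
(root)
└─ r
   ├─ h
   │  ├─ k
   │  │  └─ k
   │  │     ├─ a
   │  │     │  └─ q
   │  │     │     └─ g
   │  │     │        └─ v *
   │  │     └─ w
   │  │        └─ g *
   │  └─ q
   │     └─ x
   │        └─ e
   │           └─ c
   │              └─ x
   │                 └─ x *
   └─ x
      ├─ h *
      ├─ j
      │  └─ b
      │     ├─ m
      │     │  ├─ k *
      │     │  └─ x
      │     │     └─ k
      │     │        └─ c *
      │     └─ r
      │        └─ l
      │           └─ d
      │              └─ m *
      └─ p
         ├─ c
         │  └─ x
         │     └─ g *
         ├─ f
         │  └─ m *
         ├─ m *
         └─ z
            └─ e
               └─ r *
Counting every labelled node above: 39.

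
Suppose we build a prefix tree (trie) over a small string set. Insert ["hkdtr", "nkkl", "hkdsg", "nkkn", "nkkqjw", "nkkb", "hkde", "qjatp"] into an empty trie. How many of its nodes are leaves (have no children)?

Leaves are exactly the stored words that no other stored word extends.
Those words: "hkde", "hkdsg", "hkdtr", "nkkb", "nkkl", "nkkn", "nkkqjw", "qjatp"
Leaf count: 8

8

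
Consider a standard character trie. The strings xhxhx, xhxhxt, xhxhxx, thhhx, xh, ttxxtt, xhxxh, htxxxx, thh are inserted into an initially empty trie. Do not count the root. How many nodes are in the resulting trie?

Count nodes per top-level branch (shared prefixes stored once):
  'h'-branch (htxxxx): 6 nodes
  't'-branch (thh, thhhx, ttxxtt): 10 nodes
  'x'-branch (xh, xhxhx, xhxhxt, xhxhxx, xhxxh): 9 nodes
Sum: 25

25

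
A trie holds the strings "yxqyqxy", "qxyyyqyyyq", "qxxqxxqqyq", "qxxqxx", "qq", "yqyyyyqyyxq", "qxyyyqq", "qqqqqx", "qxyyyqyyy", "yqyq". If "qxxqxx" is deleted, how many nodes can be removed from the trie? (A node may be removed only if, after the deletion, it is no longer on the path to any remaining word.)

Walk "qxxqxx" from the leaf back toward the root, removing each node that no remaining word uses.
Every node on "qxxqxx" is still needed (e.g. by "qxxqxxqqyq"), so nothing is freed.
Nodes removed: 0

0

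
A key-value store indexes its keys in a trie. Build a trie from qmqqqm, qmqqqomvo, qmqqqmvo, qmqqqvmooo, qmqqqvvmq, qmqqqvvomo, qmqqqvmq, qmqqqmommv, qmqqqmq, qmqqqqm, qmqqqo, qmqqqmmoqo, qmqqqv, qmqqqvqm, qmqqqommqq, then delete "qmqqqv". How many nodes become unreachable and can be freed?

Walk "qmqqqv" from the leaf back toward the root, removing each node that no remaining word uses.
Every node on "qmqqqv" is still needed (e.g. by "qmqqqvmooo"), so nothing is freed.
Nodes removed: 0

0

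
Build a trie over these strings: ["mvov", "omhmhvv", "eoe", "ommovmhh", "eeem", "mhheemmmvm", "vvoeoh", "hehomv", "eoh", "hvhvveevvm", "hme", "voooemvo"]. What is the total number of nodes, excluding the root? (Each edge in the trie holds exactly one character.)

63

Insert word by word; a character creates a node only if that edge doesn't already exist:
  "mvov" → 4 new (m, v, o, v)
  "omhmhvv" → 7 new (o, m, h, m, h, v, v)
  "eoe" → 3 new (e, o, e)
  "ommovmhh" → prefix "om" already present; 6 new (m, o, v, m, h, h)
  "eeem" → prefix "e" already present; 3 new (e, e, m)
  "mhheemmmvm" → prefix "m" already present; 9 new (h, h, e, e, m, m, m, v, m)
  "vvoeoh" → 6 new (v, v, o, e, o, h)
  "hehomv" → 6 new (h, e, h, o, m, v)
  "eoh" → prefix "eo" already present; 1 new (h)
  "hvhvveevvm" → prefix "h" already present; 9 new (v, h, v, v, e, e, v, v, m)
  "hme" → prefix "h" already present; 2 new (m, e)
  "voooemvo" → prefix "v" already present; 7 new (o, o, o, e, m, v, o)
Total nodes = 4 + 7 + 3 + 6 + 3 + 9 + 6 + 6 + 1 + 9 + 2 + 7 = 63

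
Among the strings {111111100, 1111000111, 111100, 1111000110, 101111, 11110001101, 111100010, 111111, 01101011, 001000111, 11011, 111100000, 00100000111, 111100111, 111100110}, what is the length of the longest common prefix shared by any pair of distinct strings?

10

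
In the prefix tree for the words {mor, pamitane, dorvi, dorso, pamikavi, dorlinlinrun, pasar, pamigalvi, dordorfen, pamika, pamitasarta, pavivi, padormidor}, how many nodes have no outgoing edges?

12

Leaves are exactly the stored words that no other stored word extends.
Those words: "dordorfen", "dorlinlinrun", "dorso", "dorvi", "mor", "padormidor", "pamigalvi", "pamikavi", "pamitane", "pamitasarta", "pasar", "pavivi"
Leaf count: 12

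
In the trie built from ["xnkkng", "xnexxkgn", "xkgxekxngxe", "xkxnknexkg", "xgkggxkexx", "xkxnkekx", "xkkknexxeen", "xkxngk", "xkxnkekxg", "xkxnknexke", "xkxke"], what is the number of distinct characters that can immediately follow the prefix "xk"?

3

The children of the "xk" node are the distinct next characters among strings starting with "xk".
Characters that immediately follow "xk" among the stored strings: {g, k, x}.
That node has 3 child edges.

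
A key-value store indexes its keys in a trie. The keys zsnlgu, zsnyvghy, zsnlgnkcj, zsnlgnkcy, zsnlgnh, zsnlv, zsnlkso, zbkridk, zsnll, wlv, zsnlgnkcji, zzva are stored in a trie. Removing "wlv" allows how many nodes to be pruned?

3

After clearing the end-marker at "wlv", prune upward until reaching a node still needed by another word.
No other word shares any prefix with "wlv", so all 3 of its nodes go.
Nodes removed: 3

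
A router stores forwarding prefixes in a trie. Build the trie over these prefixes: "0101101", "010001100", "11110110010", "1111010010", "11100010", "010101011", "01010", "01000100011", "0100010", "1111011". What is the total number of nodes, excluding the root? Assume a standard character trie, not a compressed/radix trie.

Insert word by word; a character creates a node only if that edge doesn't already exist:
  "0101101" → 7 new (0, 1, 0, 1, 1, 0, 1)
  "010001100" → prefix "010" already present; 6 new (0, 0, 1, 1, 0, 0)
  "11110110010" → 11 new (1, 1, 1, 1, 0, 1, 1, 0, 0, 1, 0)
  "1111010010" → prefix "111101" already present; 4 new (0, 0, 1, 0)
  "11100010" → prefix "111" already present; 5 new (0, 0, 0, 1, 0)
  "010101011" → prefix "0101" already present; 5 new (0, 1, 0, 1, 1)
  "01010" → prefix "01010" already present; 0 new (none)
  "01000100011" → prefix "010001" already present; 5 new (0, 0, 0, 1, 1)
  "0100010" → prefix "0100010" already present; 0 new (none)
  "1111011" → prefix "1111011" already present; 0 new (none)
Total nodes = 7 + 6 + 11 + 4 + 5 + 5 + 0 + 5 + 0 + 0 = 43

43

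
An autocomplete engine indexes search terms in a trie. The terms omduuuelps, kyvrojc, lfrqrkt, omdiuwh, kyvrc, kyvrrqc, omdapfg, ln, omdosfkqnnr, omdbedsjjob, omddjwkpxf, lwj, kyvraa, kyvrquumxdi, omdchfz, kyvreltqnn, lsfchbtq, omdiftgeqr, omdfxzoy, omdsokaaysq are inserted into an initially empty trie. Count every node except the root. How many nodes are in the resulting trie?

107

Trace insertions, counting only characters that open a new branch:
  "omduuuelps" → 10 new (o, m, d, u, u, u, e, l, p, s)
  "kyvrojc" → 7 new (k, y, v, r, o, j, c)
  "lfrqrkt" → 7 new (l, f, r, q, r, k, t)
  "omdiuwh" → prefix "omd" already present; 4 new (i, u, w, h)
  "kyvrc" → prefix "kyvr" already present; 1 new (c)
  "kyvrrqc" → prefix "kyvr" already present; 3 new (r, q, c)
  "omdapfg" → prefix "omd" already present; 4 new (a, p, f, g)
  "ln" → prefix "l" already present; 1 new (n)
  "omdosfkqnnr" → prefix "omd" already present; 8 new (o, s, f, k, q, n, n, r)
  "omdbedsjjob" → prefix "omd" already present; 8 new (b, e, d, s, j, j, o, b)
  "omddjwkpxf" → prefix "omd" already present; 7 new (d, j, w, k, p, x, f)
  "lwj" → prefix "l" already present; 2 new (w, j)
  "kyvraa" → prefix "kyvr" already present; 2 new (a, a)
  "kyvrquumxdi" → prefix "kyvr" already present; 7 new (q, u, u, m, x, d, i)
  "omdchfz" → prefix "omd" already present; 4 new (c, h, f, z)
  "kyvreltqnn" → prefix "kyvr" already present; 6 new (e, l, t, q, n, n)
  "lsfchbtq" → prefix "l" already present; 7 new (s, f, c, h, b, t, q)
  "omdiftgeqr" → prefix "omdi" already present; 6 new (f, t, g, e, q, r)
  "omdfxzoy" → prefix "omd" already present; 5 new (f, x, z, o, y)
  "omdsokaaysq" → prefix "omd" already present; 8 new (s, o, k, a, a, y, s, q)
Total nodes = 10 + 7 + 7 + 4 + 1 + 3 + 4 + 1 + 8 + 8 + 7 + 2 + 2 + 7 + 4 + 6 + 7 + 6 + 5 + 8 = 107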